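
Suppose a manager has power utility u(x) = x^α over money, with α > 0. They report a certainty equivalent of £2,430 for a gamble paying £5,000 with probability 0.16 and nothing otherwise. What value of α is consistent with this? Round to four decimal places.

EU(lottery) = 0.16·5000^α + 0.84·0 = 0.16·5000^α.
Indifference: 2430^α = 0.16·5000^α, so (2430/5000)^α = 0.16.
Taking logs: α·ln(2430/5000) = ln(0.16), so α = -1.8325815 / -0.7215467 ≈ 2.5398.

α ≈ 2.5398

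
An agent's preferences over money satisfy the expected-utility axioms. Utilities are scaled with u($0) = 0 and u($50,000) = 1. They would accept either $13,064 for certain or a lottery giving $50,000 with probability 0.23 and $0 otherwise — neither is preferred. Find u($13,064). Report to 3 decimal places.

0.230

The indifference gives u($13,064) = 0.23·u($50,000) + 0.77·u($0) = 0.23·1 + 0.77·0 = 0.23.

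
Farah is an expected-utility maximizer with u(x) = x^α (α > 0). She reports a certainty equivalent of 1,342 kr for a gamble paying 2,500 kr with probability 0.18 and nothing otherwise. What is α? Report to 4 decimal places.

The lottery's expected utility is 0.18·u(2500) + 0.82·u(0) = 0.18·2500^α (since u(0) = 0 for α > 0).
Setting u(1342) equal to that: 1342^α = 0.18·2500^α ⇒ (1342/2500)^α = 0.18.
α = ln(0.18) / ln(1342/2500) = -1.7147984/-0.6221297 ≈ 2.7563.

α ≈ 2.7563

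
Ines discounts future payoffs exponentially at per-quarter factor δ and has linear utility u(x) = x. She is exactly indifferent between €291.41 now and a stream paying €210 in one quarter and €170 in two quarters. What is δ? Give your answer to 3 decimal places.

δ ≈ 0.830

Present value of the stream is 210·δ + 170·δ². Indifference gives 210δ + 170δ² = 291.41.
That is, 170δ² + 210δ − 291.41 = 0, a quadratic in δ.
By the quadratic formula (taking the positive root), δ = (−210 + √242258.80) / 340 ≈ 0.830.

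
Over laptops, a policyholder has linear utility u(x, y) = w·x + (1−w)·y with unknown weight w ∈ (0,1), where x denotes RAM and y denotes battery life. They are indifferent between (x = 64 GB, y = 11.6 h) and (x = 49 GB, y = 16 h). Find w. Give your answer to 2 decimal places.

Indifference: w·64 + (1−w)·11.6 = w·49 + (1−w)·16.
Rearranging, 15·w − 4.4·(1−w) = 0.
Hence w = 4.4/(15+4.4) = 4.4/19.4 = 0.23.

w = 0.23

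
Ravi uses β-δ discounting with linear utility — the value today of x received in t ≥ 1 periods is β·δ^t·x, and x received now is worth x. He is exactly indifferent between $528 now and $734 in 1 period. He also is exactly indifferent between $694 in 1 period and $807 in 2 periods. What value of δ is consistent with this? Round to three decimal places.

δ ≈ 0.860

The second indifference involves only future payoffs, so β cancels: β·δ^1·694 = β·δ^2·807, giving δ = 694/807 = 0.85998.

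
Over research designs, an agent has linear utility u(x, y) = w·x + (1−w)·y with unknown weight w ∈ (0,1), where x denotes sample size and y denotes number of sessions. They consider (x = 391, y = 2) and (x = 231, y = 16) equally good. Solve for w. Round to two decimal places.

w = 0.08

Equating utilities: w·391 + (1−w)·2 = w·231 + (1−w)·16.
Collecting terms: w·160 = (1−w)·14.
So w/(1−w) = 14/160 = 0.0875, giving w = 14/(160+14) = 0.08.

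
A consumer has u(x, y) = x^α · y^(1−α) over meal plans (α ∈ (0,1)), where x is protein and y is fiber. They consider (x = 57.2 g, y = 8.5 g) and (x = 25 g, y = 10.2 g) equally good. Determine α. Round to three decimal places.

Indifference: 57.2^α · 8.5^(1−α) = 25^α · 10.2^(1−α).
(57.2/25)^α = (10.2/8.5)^(1−α); take logs: α·ln(57.2/25) = (1−α)·ln(10.2/8.5), i.e. α·0.827678 = (1−α)·0.182322.
Thus α·(1.010000) = 0.182322, so α = 0.182322/1.010000 ≈ 0.181.

α ≈ 0.181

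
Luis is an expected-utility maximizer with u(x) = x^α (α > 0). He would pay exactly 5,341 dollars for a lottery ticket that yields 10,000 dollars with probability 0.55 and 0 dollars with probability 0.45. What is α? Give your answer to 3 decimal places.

The lottery's expected utility is 0.55·u(10000) + 0.45·u(0) = 0.55·10000^α (since u(0) = 0 for α > 0).
Setting u(5341) equal to that: 5341^α = 0.55·10000^α ⇒ (5341/10000)^α = 0.55.
Taking logs: α·ln(5341/10000) = ln(0.55), so α = -0.597837 / -0.627172 ≈ 0.953.

α ≈ 0.953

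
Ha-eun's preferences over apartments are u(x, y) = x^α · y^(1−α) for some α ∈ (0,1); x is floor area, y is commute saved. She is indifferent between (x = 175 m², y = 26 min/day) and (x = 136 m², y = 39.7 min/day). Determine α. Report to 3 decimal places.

The Cobb–Douglas utilities coincide, so 175^α·26^(1−α) = 136^α·39.7^(1−α).
Rearrange to (175/136)^α = (39.7/26)^(1−α) and take logs: α·0.252131 = (1−α)·0.423255.
With A = 0.252131 and B = 0.423255: α·A = (1−α)·B, so α = B/(A+B) = 0.423255/0.675386 ≈ 0.627.

α ≈ 0.627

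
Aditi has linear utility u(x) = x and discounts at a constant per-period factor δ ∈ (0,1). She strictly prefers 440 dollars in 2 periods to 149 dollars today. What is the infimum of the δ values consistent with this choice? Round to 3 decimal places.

δ > 0.582

The preference means 149 < δ^2·440.
Hence δ^2 > 149/440 = 0.33864, and x ↦ x^(1/2) is increasing on (0,∞).
δ > 0.33864^(1/2) = 0.582.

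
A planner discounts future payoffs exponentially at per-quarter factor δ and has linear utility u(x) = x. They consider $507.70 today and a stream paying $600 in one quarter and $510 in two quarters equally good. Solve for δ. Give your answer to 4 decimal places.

Present value of the stream is 600·δ + 510·δ². Indifference gives 600δ + 510δ² = 507.70.
That is, 510δ² + 600δ − 507.70 = 0, a quadratic in δ.
The positive root is δ = [−600 + √(600² + 4·510·507.70)] / (2·510) = (−600 + 1181.401)/1020 ≈ 0.5700.

δ ≈ 0.5700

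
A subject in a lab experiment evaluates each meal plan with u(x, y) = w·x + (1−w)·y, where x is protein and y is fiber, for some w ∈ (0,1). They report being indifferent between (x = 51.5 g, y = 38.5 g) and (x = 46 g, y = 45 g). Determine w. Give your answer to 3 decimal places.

Equating utilities: w·51.5 + (1−w)·38.5 = w·46 + (1−w)·45.
Collecting terms: w·5.5 = (1−w)·6.5.
The marginal rate of substitution is 6.5/5.5, so w = 6.5/(5.5+6.5) = 0.542.

w = 0.542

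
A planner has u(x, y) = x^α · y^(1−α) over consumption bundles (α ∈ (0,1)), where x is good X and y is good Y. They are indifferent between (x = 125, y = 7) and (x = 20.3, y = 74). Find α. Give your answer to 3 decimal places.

α ≈ 0.565

Set the two utilities equal: 125^α·7^(1−α) = 20.3^α·74^(1−α).
Taking logs: α·ln 125 + (1−α)·ln 7 = α·ln 20.3 + (1−α)·ln 74, i.e. α·1.817693 = (1−α)·2.358155.
So α/(1−α) = (2.358155)/(1.817693) = 1.297334, and α = 1.297334/2.297334 ≈ 0.565.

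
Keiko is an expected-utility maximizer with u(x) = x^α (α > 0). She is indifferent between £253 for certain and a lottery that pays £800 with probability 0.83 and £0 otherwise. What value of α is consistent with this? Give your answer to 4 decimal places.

α ≈ 0.1619

The lottery's expected utility is 0.83·u(800) + 0.17·u(0) = 0.83·800^α (since u(0) = 0 for α > 0).
Indifference: 253^α = 0.83·800^α, so (253/800)^α = 0.83.
Taking logs: α·ln(253/800) = ln(0.83), so α = -0.1863296 / -1.1512222 ≈ 0.1619.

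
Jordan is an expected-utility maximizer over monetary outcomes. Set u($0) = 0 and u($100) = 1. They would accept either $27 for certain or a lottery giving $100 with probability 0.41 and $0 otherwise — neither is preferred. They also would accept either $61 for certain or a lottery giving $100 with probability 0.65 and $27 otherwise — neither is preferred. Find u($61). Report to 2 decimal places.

0.79

From the first indifference, u($27) = 0.41·u($100) + 0.59·u($0) = 0.41·1 + 0.59·0 = 0.41.
The second indifference gives u($61) = 0.65·u($100) + 0.35·u($27) = 0.65·1.00 + 0.35·0.41 = 0.7935.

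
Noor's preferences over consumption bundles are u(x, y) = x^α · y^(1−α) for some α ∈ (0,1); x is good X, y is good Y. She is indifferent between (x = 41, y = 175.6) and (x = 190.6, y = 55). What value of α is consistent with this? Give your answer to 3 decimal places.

Indifference: 41^α · 175.6^(1−α) = 190.6^α · 55^(1−α).
Taking logs: α·ln 41 + (1−α)·ln 175.6 = α·ln 190.6 + (1−α)·ln 55, i.e. α·-1.536605 = (1−α)·-1.160875.
Thus α·(-2.697480) = -1.160875, so α = -1.160875/-2.697480 ≈ 0.430.

α ≈ 0.430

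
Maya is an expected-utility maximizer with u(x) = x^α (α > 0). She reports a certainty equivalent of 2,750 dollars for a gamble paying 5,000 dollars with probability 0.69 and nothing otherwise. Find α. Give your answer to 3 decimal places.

Since u(0) = 0, the lottery's EU is 0.69·5000^α.
Setting u(2750) equal to that: 2750^α = 0.69·5000^α ⇒ (2750/5000)^α = 0.69.
Taking logs: α·ln(2750/5000) = ln(0.69), so α = -0.371064 / -0.597837 ≈ 0.621.

α ≈ 0.621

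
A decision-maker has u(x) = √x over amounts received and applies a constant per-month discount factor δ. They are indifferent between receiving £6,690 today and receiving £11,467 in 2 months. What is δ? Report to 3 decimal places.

δ ≈ 0.874

Equating discounted utilities: u(6690) = δ^2·u(11467) ⇒ δ^2 = u(6690)/u(11467).
With u(x) = √x: δ^2 = √6690/√11467 = √(6690/11467) = 0.76381.
Hence δ = (0.76381)^(1/2) = 0.87397.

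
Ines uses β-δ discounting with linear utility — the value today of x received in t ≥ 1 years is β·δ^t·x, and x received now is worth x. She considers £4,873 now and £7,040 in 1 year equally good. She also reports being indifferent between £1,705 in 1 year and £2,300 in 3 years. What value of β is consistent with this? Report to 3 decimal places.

Both payoffs in the second observation are in the future, so β drops out: δ^1·1705 = δ^3·2300 ⇒ δ^2 = 1705/2300 = 0.74130, so δ = 0.86099.
Now use the now-vs-future pair: 4873 = β·δ·7040 gives β = 4873/(0.86099·7040) ≈ 0.804.

β ≈ 0.804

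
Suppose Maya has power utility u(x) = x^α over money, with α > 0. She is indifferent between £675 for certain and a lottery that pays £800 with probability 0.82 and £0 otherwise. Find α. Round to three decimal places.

The lottery's expected utility is 0.82·u(800) + 0.18·u(0) = 0.82·800^α (since u(0) = 0 for α > 0).
Indifference: 675^α = 0.82·800^α, so (675/800)^α = 0.82.
α = ln(0.82) / ln(675/800) = -0.198451/-0.169899 ≈ 1.168.

α ≈ 1.168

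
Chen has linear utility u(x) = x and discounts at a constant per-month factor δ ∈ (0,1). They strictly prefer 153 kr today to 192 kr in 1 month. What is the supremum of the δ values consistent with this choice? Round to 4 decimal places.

δ < 0.7969

The preference means 153 > δ·192.
Dividing through by 192 gives δ < 0.79688.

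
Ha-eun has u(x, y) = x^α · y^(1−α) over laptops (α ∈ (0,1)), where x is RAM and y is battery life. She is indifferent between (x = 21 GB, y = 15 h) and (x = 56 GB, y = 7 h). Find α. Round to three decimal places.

α ≈ 0.437

The Cobb–Douglas utilities coincide, so 21^α·15^(1−α) = 56^α·7^(1−α).
Taking logs: α·ln 21 + (1−α)·ln 15 = α·ln 56 + (1−α)·ln 7, i.e. α·-0.980829 = (1−α)·-0.762140.
Thus α·(-1.742969) = -0.762140, so α = -0.762140/-1.742969 ≈ 0.437.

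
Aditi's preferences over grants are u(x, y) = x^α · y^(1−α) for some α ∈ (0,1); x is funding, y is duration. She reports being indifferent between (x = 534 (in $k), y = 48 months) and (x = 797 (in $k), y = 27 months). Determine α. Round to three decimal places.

α ≈ 0.590

Set the two utilities equal: 534^α·48^(1−α) = 797^α·27^(1−α).
Rearrange to (534/797)^α = (27/48)^(1−α) and take logs: α·-0.400459 = (1−α)·-0.575364.
So α/(1−α) = (-0.575364)/(-0.400459) = 1.436761, and α = 1.436761/2.436761 ≈ 0.590.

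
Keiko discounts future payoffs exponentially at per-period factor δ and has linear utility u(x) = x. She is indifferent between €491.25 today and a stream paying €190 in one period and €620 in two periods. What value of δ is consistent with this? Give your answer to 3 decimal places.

δ ≈ 0.750

The stream is worth 190δ + 620δ² today, so 190δ + 620δ² = 491.25.
Rearranged: 620δ² + 190δ − 491.25 = 0.
By the quadratic formula (taking the positive root), δ = (−190 + √1254400.00) / 1240 ≈ 0.750.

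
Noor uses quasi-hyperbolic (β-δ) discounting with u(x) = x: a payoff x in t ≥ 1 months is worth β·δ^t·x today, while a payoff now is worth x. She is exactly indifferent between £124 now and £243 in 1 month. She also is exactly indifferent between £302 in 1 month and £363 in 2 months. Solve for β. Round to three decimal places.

β ≈ 0.613

Both payoffs in the second observation are in the future, so β drops out: δ^1·302 = δ^2·363 ⇒ δ = 302/363 = 0.83196.
Now use the now-vs-future pair: 124 = β·δ·243 gives β = 124/(0.83196·243) ≈ 0.613.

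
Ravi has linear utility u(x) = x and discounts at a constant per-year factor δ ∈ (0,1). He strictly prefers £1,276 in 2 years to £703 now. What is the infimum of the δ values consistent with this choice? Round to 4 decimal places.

Comparing present values: 703 < δ^2·1276.
Dividing by 1276: δ^2 > 0.55094. Both sides are positive, so the square root keeps the direction.
δ > (703/1276)^(1/2) ≈ 0.7423.

δ > 0.7423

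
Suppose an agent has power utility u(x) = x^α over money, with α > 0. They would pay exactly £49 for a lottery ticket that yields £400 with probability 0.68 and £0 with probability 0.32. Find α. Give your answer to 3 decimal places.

Since u(0) = 0, the lottery's EU is 0.68·400^α.
Setting u(49) equal to that: 49^α = 0.68·400^α ⇒ (49/400)^α = 0.68.
Taking logs: α·ln(49/400) = ln(0.68), so α = -0.385662 / -2.099644 ≈ 0.184.

α ≈ 0.184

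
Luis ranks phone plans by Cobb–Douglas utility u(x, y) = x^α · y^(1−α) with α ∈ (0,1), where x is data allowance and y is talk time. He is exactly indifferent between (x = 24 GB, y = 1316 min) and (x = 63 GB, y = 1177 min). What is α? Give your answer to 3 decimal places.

α ≈ 0.104

Set the two utilities equal: 24^α·1316^(1−α) = 63^α·1177^(1−α).
Rearrange to (24/63)^α = (1177/1316)^(1−α) and take logs: α·-0.965081 = (1−α)·-0.111628.
Thus α·(-1.076709) = -0.111628, so α = -0.111628/-1.076709 ≈ 0.104.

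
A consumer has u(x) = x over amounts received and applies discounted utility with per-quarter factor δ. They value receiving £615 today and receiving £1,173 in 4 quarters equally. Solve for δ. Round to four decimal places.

Equating discounted utilities: u(615) = δ^4·u(1173) ⇒ δ^4 = u(615)/u(1173).
With u(x) = x: δ^4 = 615/1173 = 0.52430.
So δ = 0.52430^(1/4) ≈ 0.8509.

δ ≈ 0.8509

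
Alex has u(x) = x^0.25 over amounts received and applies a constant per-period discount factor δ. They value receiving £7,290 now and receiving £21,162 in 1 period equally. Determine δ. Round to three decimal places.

Indifference means u(7290) = δ · u(21162), so δ = u(7290)/u(21162).
Since u(x) = x^0.25, δ = (7290/21162)^0.25 = 0.34449^0.25 = 0.76611.

δ ≈ 0.766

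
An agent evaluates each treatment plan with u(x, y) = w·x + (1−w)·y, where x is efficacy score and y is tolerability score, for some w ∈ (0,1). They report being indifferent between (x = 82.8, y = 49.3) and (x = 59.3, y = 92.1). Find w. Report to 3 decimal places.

w = 0.646

Equating utilities: w·82.8 + (1−w)·49.3 = w·59.3 + (1−w)·92.1.
Collecting terms: w·23.5 = (1−w)·42.8.
Hence w = 42.8/(23.5+42.8) = 42.8/66.3 = 0.646.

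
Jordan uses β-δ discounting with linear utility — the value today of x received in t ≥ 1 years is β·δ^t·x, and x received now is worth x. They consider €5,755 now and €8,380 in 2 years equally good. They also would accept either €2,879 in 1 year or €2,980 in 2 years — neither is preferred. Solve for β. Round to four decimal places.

β ≈ 0.7358

Both payoffs in the second observation are in the future, so β drops out: δ^1·2879 = δ^2·2980 ⇒ δ = 2879/2980 = 0.96611.
Substituting δ into 5755 = β·δ^2·8380: β = 5755/(7821.586) ≈ 0.7358.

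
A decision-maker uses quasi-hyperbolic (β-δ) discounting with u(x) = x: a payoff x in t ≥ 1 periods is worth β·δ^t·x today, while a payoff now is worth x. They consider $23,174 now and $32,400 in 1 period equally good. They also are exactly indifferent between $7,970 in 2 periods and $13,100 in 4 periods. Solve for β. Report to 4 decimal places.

Both payoffs in the second observation are in the future, so β drops out: δ^2·7970 = δ^4·13100 ⇒ δ^2 = 7970/13100 = 0.60840, so δ = 0.78000.
Now use the now-vs-future pair: 23174 = β·δ·32400 gives β = 23174/(0.78000·32400) ≈ 0.9170.

β ≈ 0.9170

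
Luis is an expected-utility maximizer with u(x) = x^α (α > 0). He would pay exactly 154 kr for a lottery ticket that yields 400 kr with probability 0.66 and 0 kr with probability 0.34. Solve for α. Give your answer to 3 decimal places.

Since u(0) = 0, the lottery's EU is 0.66·400^α.
Equating: 154^α = 0.66·400^α, i.e. 0.3850^α = 0.66.
Taking logs: α·ln(154/400) = ln(0.66), so α = -0.415515 / -0.954512 ≈ 0.435.

α ≈ 0.435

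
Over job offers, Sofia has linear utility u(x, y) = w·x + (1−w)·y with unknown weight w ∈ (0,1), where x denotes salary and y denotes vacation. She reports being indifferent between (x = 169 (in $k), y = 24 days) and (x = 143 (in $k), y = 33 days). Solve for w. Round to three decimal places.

w = 0.257

u(169,24) = u(143,33) means w·169 + (1−w)·24 = w·143 + (1−w)·33.
w·(169−143) = (1−w)·(33−24), i.e. w·26 = (1−w)·9.
Hence w = 9/(26+9) = 9/35 = 0.257.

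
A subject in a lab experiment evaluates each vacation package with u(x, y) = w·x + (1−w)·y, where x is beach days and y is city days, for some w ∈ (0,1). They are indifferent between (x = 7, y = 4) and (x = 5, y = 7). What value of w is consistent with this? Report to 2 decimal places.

w = 0.60

u(7,4) = u(5,7) means w·7 + (1−w)·4 = w·5 + (1−w)·7.
Rearranging, 2·w − 3·(1−w) = 0.
The marginal rate of substitution is 3/2, so w = 3/(2+3) = 0.60.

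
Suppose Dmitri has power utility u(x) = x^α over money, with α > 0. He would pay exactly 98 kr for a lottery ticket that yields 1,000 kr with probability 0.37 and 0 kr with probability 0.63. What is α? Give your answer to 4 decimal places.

α ≈ 0.4280

EU(lottery) = 0.37·1000^α + 0.63·0 = 0.37·1000^α.
Equating: 98^α = 0.37·1000^α, i.e. 0.0980^α = 0.37.
Take logs: α = ln 0.37 / ln(98/1000) ≈ 0.428043.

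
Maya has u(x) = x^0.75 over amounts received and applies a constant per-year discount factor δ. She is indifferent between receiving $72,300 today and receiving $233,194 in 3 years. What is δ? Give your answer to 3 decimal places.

Equating discounted utilities: u(72300) = δ^3·u(233194) ⇒ δ^3 = u(72300)/u(233194).
With u(x) = x^0.75: δ^3 = 72300^0.75/233194^0.75 = (72300/233194)^0.75 = 0.41549.
So δ = 0.41549^(1/3) ≈ 0.746.

δ ≈ 0.746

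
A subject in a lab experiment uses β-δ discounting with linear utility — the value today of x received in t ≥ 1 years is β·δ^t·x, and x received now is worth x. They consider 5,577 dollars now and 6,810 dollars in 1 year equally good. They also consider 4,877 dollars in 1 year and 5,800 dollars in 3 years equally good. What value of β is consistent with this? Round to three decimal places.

The second indifference involves only future payoffs, so β cancels: β·δ^1·4877 = β·δ^3·5800, giving δ^2 = 4877/5800 = 0.84086, so δ = 0.91699.
Now use the now-vs-future pair: 5577 = β·δ·6810 gives β = 5577/(0.91699·6810) ≈ 0.893.

β ≈ 0.893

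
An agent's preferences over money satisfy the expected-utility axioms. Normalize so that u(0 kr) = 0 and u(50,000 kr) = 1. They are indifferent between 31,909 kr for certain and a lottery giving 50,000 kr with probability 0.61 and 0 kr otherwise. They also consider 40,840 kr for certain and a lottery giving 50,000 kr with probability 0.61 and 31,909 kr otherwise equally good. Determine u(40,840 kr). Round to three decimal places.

First, u(31,909 kr) = 0.61·u(50,000 kr) + 0.39·u(0 kr) = 0.61.
Then u(40,840 kr) = 0.61·u(50,000 kr) + 0.39·u(31,909 kr) = 0.61·1.00 + 0.39·0.61 = 0.8479.

0.848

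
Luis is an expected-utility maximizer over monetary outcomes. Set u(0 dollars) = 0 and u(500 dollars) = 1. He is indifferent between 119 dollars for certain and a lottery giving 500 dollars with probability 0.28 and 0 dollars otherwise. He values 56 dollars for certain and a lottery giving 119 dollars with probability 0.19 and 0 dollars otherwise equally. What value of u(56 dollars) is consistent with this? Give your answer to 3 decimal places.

From the first indifference, u(119 dollars) = 0.28·u(500 dollars) + 0.72·u(0 dollars) = 0.28·1 + 0.72·0 = 0.28.
Chaining: u(56 dollars) = 0.19·0.28 + 0.81·0.00 = 0.0532.

0.053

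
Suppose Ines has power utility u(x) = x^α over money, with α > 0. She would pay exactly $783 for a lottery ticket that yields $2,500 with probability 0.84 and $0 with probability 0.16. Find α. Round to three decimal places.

Since u(0) = 0, the lottery's EU is 0.84·2500^α.
Equating: 783^α = 0.84·2500^α, i.e. 0.3132^α = 0.84.
Take logs: α = ln 0.84 / ln(783/2500) ≈ 0.15019.

α ≈ 0.150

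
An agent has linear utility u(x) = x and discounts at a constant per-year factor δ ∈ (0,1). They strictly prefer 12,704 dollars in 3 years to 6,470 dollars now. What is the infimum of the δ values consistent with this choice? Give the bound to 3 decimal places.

δ > 0.799

Under u(x) = x this choice says 6470 < δ^3·12704.
Dividing by 12704: δ^3 > 0.50929. Both sides are positive, so the cube root keeps the direction.
δ > 0.50929^(1/3) = 0.799.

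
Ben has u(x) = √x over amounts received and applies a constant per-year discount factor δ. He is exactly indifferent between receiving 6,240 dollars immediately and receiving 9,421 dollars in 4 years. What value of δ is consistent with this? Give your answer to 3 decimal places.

Indifference means u(6240) = δ^4 · u(9421), so δ^4 = u(6240)/u(9421).
Since u(x) = √x, δ^4 = √(6240/9421) = 0.81385.
So δ = 0.81385^(1/4) ≈ 0.950.

δ ≈ 0.950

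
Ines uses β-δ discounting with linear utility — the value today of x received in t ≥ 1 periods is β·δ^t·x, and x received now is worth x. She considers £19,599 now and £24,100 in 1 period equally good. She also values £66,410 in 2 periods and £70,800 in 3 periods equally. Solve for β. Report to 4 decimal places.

β ≈ 0.8670

The second indifference involves only future payoffs, so β cancels: β·δ^2·66410 = β·δ^3·70800, giving δ = 66410/70800 = 0.93799.
Now use the now-vs-future pair: 19599 = β·δ·24100 gives β = 19599/(0.93799·24100) ≈ 0.8670.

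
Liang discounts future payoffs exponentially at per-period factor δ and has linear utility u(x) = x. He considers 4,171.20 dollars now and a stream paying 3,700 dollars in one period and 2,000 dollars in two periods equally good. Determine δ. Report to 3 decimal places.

δ ≈ 0.790

Equating present values: 4171.20 = 3700δ + 2000δ².
So 2000δ² + 3700δ − 4171.20 = 0.
The positive root is δ = [−3700 + √(3700² + 4·2000·4171.20)] / (2·2000) = (−3700 + 6860.000)/4000 ≈ 0.790.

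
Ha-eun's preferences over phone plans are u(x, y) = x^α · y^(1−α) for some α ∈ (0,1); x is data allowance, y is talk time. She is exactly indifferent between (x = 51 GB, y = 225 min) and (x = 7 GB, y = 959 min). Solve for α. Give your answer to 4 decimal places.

α ≈ 0.4220

The Cobb–Douglas utilities coincide, so 51^α·225^(1−α) = 7^α·959^(1−α).
Taking logs: α·ln 51 + (1−α)·ln 225 = α·ln 7 + (1−α)·ln 959, i.e. α·1.9859155 = (1−α)·1.4497907.
So α/(1−α) = (1.4497907)/(1.9859155) = 0.7300364, and α = 0.7300364/1.7300364 ≈ 0.4220.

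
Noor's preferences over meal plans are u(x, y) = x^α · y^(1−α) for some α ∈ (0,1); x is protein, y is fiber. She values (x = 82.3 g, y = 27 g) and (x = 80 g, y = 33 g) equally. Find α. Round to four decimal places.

Set the two utilities equal: 82.3^α·27^(1−α) = 80^α·33^(1−α).
(82.3/80)^α = (33/27)^(1−α); take logs: α·ln(82.3/80) = (1−α)·ln(33/27), i.e. α·0.0283445 = (1−α)·0.2006707.
So α/(1−α) = (0.2006707)/(0.0283445) = 7.0797051, and α = 7.0797051/8.0797051 ≈ 0.8762.

α ≈ 0.8762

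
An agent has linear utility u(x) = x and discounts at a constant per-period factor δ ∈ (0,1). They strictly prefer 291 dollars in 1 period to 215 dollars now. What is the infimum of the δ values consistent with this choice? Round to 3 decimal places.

Under u(x) = x this choice says 215 < δ·291.
So δ > 215/291 = 0.73883.

δ > 0.739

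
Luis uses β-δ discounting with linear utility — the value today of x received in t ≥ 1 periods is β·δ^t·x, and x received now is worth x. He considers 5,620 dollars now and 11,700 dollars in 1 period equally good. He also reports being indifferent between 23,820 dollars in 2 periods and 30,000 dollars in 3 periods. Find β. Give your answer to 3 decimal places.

β ≈ 0.605

Both payoffs in the second observation are in the future, so β drops out: δ^2·23820 = δ^3·30000 ⇒ δ = 23820/30000 = 0.79400.
Substituting δ into 5620 = β·δ·11700: β = 5620/(9289.800) ≈ 0.605.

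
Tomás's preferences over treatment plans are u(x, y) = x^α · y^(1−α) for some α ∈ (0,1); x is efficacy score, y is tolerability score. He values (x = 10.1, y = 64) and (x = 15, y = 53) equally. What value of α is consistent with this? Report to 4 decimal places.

Indifference: 10.1^α · 64^(1−α) = 15^α · 53^(1−α).
Rearrange to (10.1/15)^α = (53/64)^(1−α) and take logs: α·-0.3955148 = (1−α)·-0.1885912.
With A = -0.3955148 and B = -0.1885912: α·A = (1−α)·B, so α = B/(A+B) = -0.1885912/-0.5841060 ≈ 0.3229.

α ≈ 0.3229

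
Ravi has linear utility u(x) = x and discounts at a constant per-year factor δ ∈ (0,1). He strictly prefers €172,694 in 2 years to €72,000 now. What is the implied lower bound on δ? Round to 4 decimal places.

δ > 0.6457

Under u(x) = x this choice says 72000 < δ^2·172694.
Dividing by 172694: δ^2 > 0.41692. Both sides are positive, so the square root keeps the direction.
δ > (72000/172694)^(1/2) ≈ 0.6457.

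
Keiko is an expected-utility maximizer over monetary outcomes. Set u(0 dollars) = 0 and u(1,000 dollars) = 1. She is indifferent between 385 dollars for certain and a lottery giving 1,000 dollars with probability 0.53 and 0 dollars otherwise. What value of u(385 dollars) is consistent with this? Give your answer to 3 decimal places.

0.530

u(385 dollars) equals the lottery's expected utility: 0.53·1 + 0.47·0 = 0.53.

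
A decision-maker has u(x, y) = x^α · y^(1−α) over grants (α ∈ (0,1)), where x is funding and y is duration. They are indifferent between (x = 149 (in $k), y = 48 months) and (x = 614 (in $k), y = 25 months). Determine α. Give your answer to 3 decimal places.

α ≈ 0.315

The Cobb–Douglas utilities coincide, so 149^α·48^(1−α) = 614^α·25^(1−α).
(149/614)^α = (25/48)^(1−α); take logs: α·ln(149/614) = (1−α)·ln(25/48), i.e. α·-1.416049 = (1−α)·-0.652325.
So α/(1−α) = (-0.652325)/(-1.416049) = 0.460666, and α = 0.460666/1.460666 ≈ 0.315.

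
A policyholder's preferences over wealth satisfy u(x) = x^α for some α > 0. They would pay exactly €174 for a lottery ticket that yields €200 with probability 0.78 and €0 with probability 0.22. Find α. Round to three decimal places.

α ≈ 1.784

Since u(0) = 0, the lottery's EU is 0.78·200^α.
Indifference: 174^α = 0.78·200^α, so (174/200)^α = 0.78.
Take logs: α = ln 0.78 / ln(174/200) ≈ 1.78413.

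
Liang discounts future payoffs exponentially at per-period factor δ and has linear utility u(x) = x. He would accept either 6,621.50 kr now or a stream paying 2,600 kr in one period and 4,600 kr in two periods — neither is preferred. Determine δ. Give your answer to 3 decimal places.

Equating present values: 6621.50 = 2600δ + 4600δ².
Rearranged: 4600δ² + 2600δ − 6621.50 = 0.
The positive root is δ = [−2600 + √(2600² + 4·4600·6621.50)] / (2·4600) = (−2600 + 11340.000)/9200 ≈ 0.950.

δ ≈ 0.950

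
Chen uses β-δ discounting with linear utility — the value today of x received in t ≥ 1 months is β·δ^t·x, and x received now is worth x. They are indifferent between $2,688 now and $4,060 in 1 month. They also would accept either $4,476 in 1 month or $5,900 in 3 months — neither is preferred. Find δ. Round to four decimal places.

From the later pair, β·δ^1·4476 = β·δ^3·5900; dividing through, δ^2 = 4476/5900 = 0.75864, so δ = 0.87100.

δ ≈ 0.8710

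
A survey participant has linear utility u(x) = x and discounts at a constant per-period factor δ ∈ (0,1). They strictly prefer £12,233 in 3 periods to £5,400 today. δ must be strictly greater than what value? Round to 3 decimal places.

Under u(x) = x this choice says 5400 < δ^3·12233.
Hence δ^3 > 5400/12233 = 0.44143, and x ↦ x^(1/3) is increasing on (0,∞).
δ > (5400/12233)^(1/3) ≈ 0.761.

δ > 0.761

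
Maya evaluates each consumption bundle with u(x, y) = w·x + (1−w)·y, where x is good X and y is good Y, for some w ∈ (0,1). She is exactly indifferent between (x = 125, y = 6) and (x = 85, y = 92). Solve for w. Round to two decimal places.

w = 0.68

u(125,6) = u(85,92) means w·125 + (1−w)·6 = w·85 + (1−w)·92.
w·(125−85) = (1−w)·(92−6), i.e. w·40 = (1−w)·86.
So w/(1−w) = 86/40 = 2.1500, giving w = 86/(40+86) = 0.68.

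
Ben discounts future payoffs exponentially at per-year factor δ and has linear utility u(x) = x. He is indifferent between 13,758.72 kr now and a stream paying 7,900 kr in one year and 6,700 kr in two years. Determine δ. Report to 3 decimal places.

δ ≈ 0.960

Equating present values: 13758.72 = 7900δ + 6700δ².
So 6700δ² + 7900δ − 13758.72 = 0.
By the quadratic formula (taking the positive root), δ = (−7900 + √431143696.00) / 13400 ≈ 0.960.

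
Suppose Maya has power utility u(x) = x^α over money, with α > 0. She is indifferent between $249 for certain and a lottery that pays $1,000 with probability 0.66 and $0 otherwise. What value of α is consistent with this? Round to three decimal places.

Since u(0) = 0, the lottery's EU is 0.66·1000^α.
Equating: 249^α = 0.66·1000^α, i.e. 0.2490^α = 0.66.
α = ln(0.66) / ln(249/1000) = -0.415515/-1.390302 ≈ 0.299.

α ≈ 0.299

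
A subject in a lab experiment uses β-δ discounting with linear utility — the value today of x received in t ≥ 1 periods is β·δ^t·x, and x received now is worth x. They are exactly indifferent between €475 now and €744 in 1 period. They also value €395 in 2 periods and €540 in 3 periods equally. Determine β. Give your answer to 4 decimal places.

β ≈ 0.8728

The second indifference involves only future payoffs, so β cancels: β·δ^2·395 = β·δ^3·540, giving δ = 395/540 = 0.73148.
Substituting δ into 475 = β·δ·744: β = 475/(544.222) ≈ 0.8728.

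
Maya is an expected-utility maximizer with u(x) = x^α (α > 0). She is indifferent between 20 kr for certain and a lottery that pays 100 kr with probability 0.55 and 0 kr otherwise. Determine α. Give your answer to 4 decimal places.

α ≈ 0.3715

Since u(0) = 0, the lottery's EU is 0.55·100^α.
Setting u(20) equal to that: 20^α = 0.55·100^α ⇒ (20/100)^α = 0.55.
α = ln(0.55) / ln(20/100) = -0.5978370/-1.6094379 ≈ 0.3715.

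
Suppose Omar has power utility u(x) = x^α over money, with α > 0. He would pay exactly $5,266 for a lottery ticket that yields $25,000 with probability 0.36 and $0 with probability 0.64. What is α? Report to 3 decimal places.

EU(lottery) = 0.36·25000^α + 0.64·0 = 0.36·25000^α.
Indifference: 5266^α = 0.36·25000^α, so (5266/25000)^α = 0.36.
Take logs: α = ln 0.36 / ln(5266/25000) ≈ 0.65591.

α ≈ 0.656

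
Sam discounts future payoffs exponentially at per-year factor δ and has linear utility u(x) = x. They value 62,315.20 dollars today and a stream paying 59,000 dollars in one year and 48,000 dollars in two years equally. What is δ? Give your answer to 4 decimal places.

Present value of the stream is 59000·δ + 48000·δ². Indifference gives 59000δ + 48000δ² = 62315.20.
Rearranged: 48000δ² + 59000δ − 62315.20 = 0.
The positive root is δ = [−59000 + √(59000² + 4·48000·62315.20)] / (2·48000) = (−59000 + 124280.000)/96000 ≈ 0.6800.

δ ≈ 0.6800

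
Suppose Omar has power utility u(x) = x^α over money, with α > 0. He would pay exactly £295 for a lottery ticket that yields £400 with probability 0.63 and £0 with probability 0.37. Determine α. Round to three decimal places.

α ≈ 1.517

EU(lottery) = 0.63·400^α + 0.37·0 = 0.63·400^α.
Setting u(295) equal to that: 295^α = 0.63·400^α ⇒ (295/400)^α = 0.63.
Taking logs: α·ln(295/400) = ln(0.63), so α = -0.462035 / -0.304489 ≈ 1.517.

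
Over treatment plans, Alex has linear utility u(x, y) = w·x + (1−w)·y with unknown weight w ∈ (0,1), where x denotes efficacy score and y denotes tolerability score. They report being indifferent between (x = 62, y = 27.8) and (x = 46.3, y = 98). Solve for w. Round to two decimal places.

u(62,27.8) = u(46.3,98) means w·62 + (1−w)·27.8 = w·46.3 + (1−w)·98.
Collecting terms: w·15.7 = (1−w)·70.2.
So w/(1−w) = 70.2/15.7 = 4.4713, giving w = 70.2/(15.7+70.2) = 0.82.

w = 0.82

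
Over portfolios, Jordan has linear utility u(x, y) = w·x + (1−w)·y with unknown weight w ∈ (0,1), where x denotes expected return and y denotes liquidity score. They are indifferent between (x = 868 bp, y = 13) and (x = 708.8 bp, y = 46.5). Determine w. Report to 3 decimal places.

Indifference: w·868 + (1−w)·13 = w·708.8 + (1−w)·46.5.
Rearranging, 159.2·w − 33.5·(1−w) = 0.
Hence w = 33.5/(159.2+33.5) = 33.5/192.7 = 0.174.

w = 0.174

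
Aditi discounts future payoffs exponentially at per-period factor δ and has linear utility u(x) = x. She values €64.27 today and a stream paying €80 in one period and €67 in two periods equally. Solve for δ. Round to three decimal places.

δ ≈ 0.550

Present value of the stream is 80·δ + 67·δ². Indifference gives 80δ + 67δ² = 64.27.
Rearranged: 67δ² + 80δ − 64.27 = 0.
δ = (−80 + √(80² + 4·67·64.27)) / (2·67) = (−80 + √23624.36) / 134 ≈ 0.550.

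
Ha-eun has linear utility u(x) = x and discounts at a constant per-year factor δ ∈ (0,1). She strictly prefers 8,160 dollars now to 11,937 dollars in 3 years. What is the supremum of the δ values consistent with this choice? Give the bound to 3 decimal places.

δ < 0.881

Under u(x) = x this choice says 8160 > δ^3·11937.
Dividing by 11937: δ^3 < 0.68359. Both sides are positive, so the cube root keeps the direction.
δ < (8160/11937)^(1/3) ≈ 0.881.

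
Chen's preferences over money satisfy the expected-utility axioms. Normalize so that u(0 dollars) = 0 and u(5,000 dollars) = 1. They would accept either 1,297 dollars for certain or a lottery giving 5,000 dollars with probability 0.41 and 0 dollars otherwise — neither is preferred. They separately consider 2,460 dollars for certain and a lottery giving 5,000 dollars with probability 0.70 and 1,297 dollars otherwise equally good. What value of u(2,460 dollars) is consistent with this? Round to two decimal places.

First, u(1,297 dollars) = 0.41·u(5,000 dollars) + 0.59·u(0 dollars) = 0.41.
Chaining: u(2,460 dollars) = 0.70·1.00 + 0.30·0.41 = 0.8230.

0.82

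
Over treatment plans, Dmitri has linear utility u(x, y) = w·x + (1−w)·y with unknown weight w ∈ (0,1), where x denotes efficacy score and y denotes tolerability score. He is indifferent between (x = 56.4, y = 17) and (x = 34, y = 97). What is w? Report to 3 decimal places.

Indifference: w·56.4 + (1−w)·17 = w·34 + (1−w)·97.
w·(56.4−34) = (1−w)·(97−17), i.e. w·22.4 = (1−w)·80.
The marginal rate of substitution is 80/22.4, so w = 80/(22.4+80) = 0.781.

w = 0.781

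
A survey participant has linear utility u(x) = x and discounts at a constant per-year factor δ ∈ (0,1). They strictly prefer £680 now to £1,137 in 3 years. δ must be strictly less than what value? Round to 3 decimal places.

The preference means 680 > δ^3·1137.
Dividing by 1137: δ^3 < 0.59807. Both sides are positive, so the cube root keeps the direction.
δ < 0.59807^(1/3) = 0.843.

δ < 0.843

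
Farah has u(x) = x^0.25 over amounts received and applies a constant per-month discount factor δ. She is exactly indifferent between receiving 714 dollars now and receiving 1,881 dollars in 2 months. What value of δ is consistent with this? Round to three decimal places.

Equating discounted utilities: u(714) = δ^2·u(1881) ⇒ δ^2 = u(714)/u(1881).
Since u(x) = x^0.25, δ^2 = (714/1881)^0.25 = 0.37959^0.25 = 0.78492.
So δ = 0.78492^(1/2) ≈ 0.886.

δ ≈ 0.886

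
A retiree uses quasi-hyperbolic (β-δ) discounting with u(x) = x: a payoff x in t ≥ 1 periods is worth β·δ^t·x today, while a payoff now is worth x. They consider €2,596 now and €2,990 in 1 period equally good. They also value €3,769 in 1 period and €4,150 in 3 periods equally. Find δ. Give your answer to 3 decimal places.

Both payoffs in the second observation are in the future, so β drops out: δ^1·3769 = δ^3·4150 ⇒ δ^2 = 3769/4150 = 0.90819, so δ = 0.95299.

δ ≈ 0.953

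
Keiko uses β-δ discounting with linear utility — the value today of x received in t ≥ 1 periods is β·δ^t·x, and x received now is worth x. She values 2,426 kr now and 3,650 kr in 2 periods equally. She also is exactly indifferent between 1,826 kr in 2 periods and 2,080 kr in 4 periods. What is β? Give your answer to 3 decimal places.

β ≈ 0.757

Both payoffs in the second observation are in the future, so β drops out: δ^2·1826 = δ^4·2080 ⇒ δ^2 = 1826/2080 = 0.87788, so δ = 0.93695.
The first indifference: 2426 = β·δ^2·3650, so β = 2426/(δ^2·3650) = 2426/(0.87788·3650) ≈ 0.757.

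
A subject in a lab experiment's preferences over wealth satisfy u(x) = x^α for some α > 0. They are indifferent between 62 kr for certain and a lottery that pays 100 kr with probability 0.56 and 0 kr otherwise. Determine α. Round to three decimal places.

Since u(0) = 0, the lottery's EU is 0.56·100^α.
Setting u(62) equal to that: 62^α = 0.56·100^α ⇒ (62/100)^α = 0.56.
Taking logs: α·ln(62/100) = ln(0.56), so α = -0.579818 / -0.478036 ≈ 1.213.

α ≈ 1.213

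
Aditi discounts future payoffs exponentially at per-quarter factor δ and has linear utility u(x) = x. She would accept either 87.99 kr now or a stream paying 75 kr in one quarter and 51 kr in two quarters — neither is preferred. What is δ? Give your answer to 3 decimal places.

Equating present values: 87.99 = 75δ + 51δ².
So 51δ² + 75δ − 87.99 = 0.
The positive root is δ = [−75 + √(75² + 4·51·87.99)] / (2·51) = (−75 + 153.541)/102 ≈ 0.770.

δ ≈ 0.770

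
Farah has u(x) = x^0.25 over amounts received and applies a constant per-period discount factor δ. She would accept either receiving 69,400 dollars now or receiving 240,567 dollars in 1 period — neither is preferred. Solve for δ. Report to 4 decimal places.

δ ≈ 0.7329

Indifference means u(69400) = δ · u(240567), so δ = u(69400)/u(240567).
Since u(x) = x^0.25, δ = (69400/240567)^0.25 = 0.28849^0.25 = 0.73288.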